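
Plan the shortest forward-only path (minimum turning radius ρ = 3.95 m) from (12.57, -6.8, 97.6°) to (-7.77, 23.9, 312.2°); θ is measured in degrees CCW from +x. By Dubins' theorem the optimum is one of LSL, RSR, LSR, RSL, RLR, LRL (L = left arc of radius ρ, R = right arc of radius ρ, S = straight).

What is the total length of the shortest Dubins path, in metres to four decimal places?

49.0935 m

Let ψ = atan2(Δy, Δx) = atan2(30.70, -20.34) = 123.5261° be the start→goal bearing.
Normalize: d = |goal − start| / ρ = 36.826697/3.95 = 9.323214, α = (θ_start − ψ) mod 360° = 334.0739° = 5.830690 rad, β = (θ_goal − ψ) mod 360° = 188.6739° = 3.292981 rad.
Common terms: sin α = -0.437211, cos α = 0.899359, sin β = -0.150811, cos β = -0.988563, cos(α−β) = -0.823136, d² = 86.922327. Work in radians in the unit-radius frame; every candidate has L = ρ·(t + p + q).
LSL: p² = 2 + d² − 2cos(α−β) + 2d(sin α − sin β) = 85.228247; p = √p² = 9.231915; φ = atan2(cos β − cos α, d + sin α − sin β) = -0.205952 rad; t = (φ − α) mod 2π = 0.246543 rad, q = (β − φ) mod 2π = 3.498933 rad → L = 3.95·(0.246543 + 9.231915 + 3.498933) = 3.95·12.977391 = 51.260695 m
RSR: p² = 2 + d² − 2cos(α−β) + 2d(sin β − sin α) = 95.908952; p = √p² = 9.793312; φ = atan2(cos α − cos β, d − sin α + sin β) = 0.193991 rad; t = (α − φ) mod 2π = 5.636699 rad, q = (φ − β) mod 2π = 3.184195 rad → L = 3.95·(5.636699 + 9.793312 + 3.184195) = 3.95·18.614206 = 73.526112 m
LSR: p² = d² − 2 + 2cos(α−β) + 2d(sin α + sin β) = 72.311543; p = √p² = 8.503619; φ = atan2(−cos α − cos β, d + sin α + sin β) − atan2(−2, p) = 0.241207 rad; t = (φ − α) mod 2π = 0.693703 rad, q = (φ − β) mod 2π = 3.231412 rad → L = 3.95·(0.693703 + 8.503619 + 3.231412) = 3.95·12.428734 = 49.093501 m
RSL: p² = d² − 2 + 2cos(α−β) − 2d(sin α + sin β) = 94.240565; p = √p² = 9.707758; φ = atan2(cos α + cos β, d − sin α − sin β) − atan2(2, p) = -0.212178 rad; t = (α − φ) mod 2π = 6.042868 rad, q = (β − φ) mod 2π = 3.505159 rad → L = 3.95·(6.042868 + 9.707758 + 3.505159) = 3.95·19.255785 = 76.060349 m
RLR: c = (6 − d² + 2cos(α−β) + 2d(sin α − sin β))/8 = -10.988619, |c| > 1 → infeasible
LRL: c = (6 − d² + 2cos(α−β) − 2d(sin α − sin β))/8 = -9.653531, |c| > 1 → infeasible
Shortest: LSR with L = 49.093501 m ≈ 49.0935 m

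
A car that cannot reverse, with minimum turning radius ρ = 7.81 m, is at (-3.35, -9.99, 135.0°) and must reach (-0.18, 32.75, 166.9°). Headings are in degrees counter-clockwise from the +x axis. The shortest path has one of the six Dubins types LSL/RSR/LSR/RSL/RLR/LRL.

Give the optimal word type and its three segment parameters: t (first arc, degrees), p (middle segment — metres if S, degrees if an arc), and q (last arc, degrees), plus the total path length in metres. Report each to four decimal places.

RSL: t = 68.5720°, p = 25.4913 m, q = 100.4720°, L = 48.5337 m

Let ψ = atan2(Δy, Δx) = atan2(42.74, 3.17) = 85.7582° be the start→goal bearing.
Normalize: d = |goal − start| / ρ = 42.857397/7.81 = 5.487503, α = (θ_start − ψ) mod 360° = 49.2418° = 0.859432 rad, β = (θ_goal − ψ) mod 360° = 81.1418° = 1.416192 rad.
Common terms: sin α = 0.757472, cos α = 0.652868, sin β = 0.988073, cos β = 0.153989, cos(α−β) = 0.848972, d² = 30.112688. Work in radians in the unit-radius frame; every candidate has L = ρ·(t + p + q).
LSL: p² = 2 + d² − 2cos(α−β) + 2d(sin α − sin β) = 27.883900; p = √p² = 5.280521; φ = atan2(cos β − cos α, d + sin α − sin β) = -0.094616 rad; t = (φ − α) mod 2π = 5.329137 rad, q = (β − φ) mod 2π = 1.510808 rad → L = 7.81·(5.329137 + 5.280521 + 1.510808) = 7.81·12.120466 = 94.660841 m
RSR: p² = 2 + d² − 2cos(α−β) + 2d(sin β − sin α) = 32.945588; p = √p² = 5.739825; φ = atan2(cos α − cos β, d − sin α + sin β) = 0.087025 rad; t = (α − φ) mod 2π = 0.772407 rad, q = (φ − β) mod 2π = 4.954018 rad → L = 7.81·(0.772407 + 5.739825 + 4.954018) = 7.81·11.466250 = 89.551413 m
LSR: p² = d² − 2 + 2cos(α−β) + 2d(sin α + sin β) = 48.967991; p = √p² = 6.997713; φ = atan2(−cos α − cos β, d + sin α + sin β) − atan2(−2, p) = 0.167294 rad; t = (φ − α) mod 2π = 5.591047 rad, q = (φ − β) mod 2π = 5.034287 rad → L = 7.81·(5.591047 + 6.997713 + 5.034287) = 7.81·17.623047 = 137.636000 m
RSL: p² = d² − 2 + 2cos(α−β) − 2d(sin α + sin β) = 10.653271; p = √p² = 3.263935; φ = atan2(cos α + cos β, d − sin α − sin β) − atan2(2, p) = -0.337374 rad; t = (α − φ) mod 2π = 1.196806 rad, q = (β − φ) mod 2π = 1.753566 rad → L = 7.81·(1.196806 + 3.263935 + 1.753566) = 7.81·6.214308 = 48.533743 m
RLR: c = (6 − d² + 2cos(α−β) + 2d(sin α − sin β))/8 = -3.118198, |c| > 1 → infeasible
LRL: c = (6 − d² + 2cos(α−β) − 2d(sin α − sin β))/8 = -2.485488, |c| > 1 → infeasible
Shortest: RSL with L = 48.533743 m ≈ 48.5337 m
Convert RSL to answer units (arcs ×180/π): t = 1.196806·180/π = 68.5720°, p = ρ·p = 7.81·3.263935 = 25.4913 m, q = 1.753566·180/π = 100.4720°, L = 48.5337 m.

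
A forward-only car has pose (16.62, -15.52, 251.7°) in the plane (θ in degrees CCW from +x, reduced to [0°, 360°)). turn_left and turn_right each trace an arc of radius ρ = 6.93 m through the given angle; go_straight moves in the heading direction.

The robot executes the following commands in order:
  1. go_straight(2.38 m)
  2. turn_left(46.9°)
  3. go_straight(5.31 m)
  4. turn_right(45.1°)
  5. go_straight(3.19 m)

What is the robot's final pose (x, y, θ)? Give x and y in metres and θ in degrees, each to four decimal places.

set_pose: (x, y, θ) = (16.6200, -15.5200, 251.7000°), ρ = 6.93
go_straight(2.38): x += 2.38·cos θ, y += 2.38·sin θ → (15.8727, -17.7796, 251.7000°)
turn_left(46.9°): centre at ρ to the left, rotate +46.9° → (16.3678, -23.2729, 298.6000°)
go_straight(5.31): x += 5.31·cos θ, y += 5.31·sin θ → (18.9096, -27.9350, 298.6000°)
turn_right(45.1°): centre at ρ to the right, rotate −45.1° → (19.4698, -33.2206, 253.5000°)
go_straight(3.19): x += 3.19·cos θ, y += 3.19·sin θ → (18.5638, -36.2792, 253.5000°)

(18.5638, -36.2792, 253.5000°)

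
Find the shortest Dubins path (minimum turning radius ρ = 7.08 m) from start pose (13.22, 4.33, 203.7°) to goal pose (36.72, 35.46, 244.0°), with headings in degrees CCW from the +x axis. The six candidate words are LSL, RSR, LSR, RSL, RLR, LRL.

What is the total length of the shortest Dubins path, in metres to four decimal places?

Let ψ = atan2(Δy, Δx) = atan2(31.13, 23.50) = 52.9509° be the start→goal bearing.
Normalize: d = |goal − start| / ρ = 39.004191/7.08 = 5.509066, α = (θ_start − ψ) mod 360° = 150.7491° = 2.631068 rad, β = (θ_goal − ψ) mod 360° = 191.0491° = 3.334436 rad.
Common terms: sin α = 0.488635, cos α = -0.872488, sin β = -0.191650, cos β = -0.981463, cos(α−β) = 0.762668, d² = 30.349814. Work in radians in the unit-radius frame; every candidate has L = ρ·(t + p + q).
LSL: p² = 2 + d² − 2cos(α−β) + 2d(sin α − sin β) = 38.319949; p = √p² = 6.190311; φ = atan2(cos β − cos α, d + sin α − sin β) = -0.017605 rad; t = (φ − α) mod 2π = 3.634512 rad, q = (β − φ) mod 2π = 3.352041 rad → L = 7.08·(3.634512 + 6.190311 + 3.352041) = 7.08·13.176864 = 93.292196 m
RSR: p² = 2 + d² − 2cos(α−β) + 2d(sin β − sin α) = 23.329005; p = √p² = 4.830011; φ = atan2(cos α − cos β, d − sin α + sin β) = 0.022564 rad; t = (α − φ) mod 2π = 2.608504 rad, q = (φ − β) mod 2π = 2.971313 rad → L = 7.08·(2.608504 + 4.830011 + 2.971313) = 7.08·10.409829 = 73.701586 m
LSR: p² = d² − 2 + 2cos(α−β) + 2d(sin α + sin β) = 33.147364; p = √p² = 5.757375; φ = atan2(−cos α − cos β, d + sin α + sin β) − atan2(−2, p) = 0.643420 rad; t = (φ − α) mod 2π = 4.295537 rad, q = (φ − β) mod 2π = 3.592169 rad → L = 7.08·(4.295537 + 5.757375 + 3.592169) = 7.08·13.645080 = 96.607168 m
RSL: p² = d² − 2 + 2cos(α−β) − 2d(sin α + sin β) = 26.602936; p = √p² = 5.157803; φ = atan2(cos α + cos β, d − sin α − sin β) − atan2(2, p) = -0.711658 rad; t = (α − φ) mod 2π = 3.342726 rad, q = (β − φ) mod 2π = 4.046094 rad → L = 7.08·(3.342726 + 5.157803 + 4.046094) = 7.08·12.546624 = 88.830099 m
RLR: c = (6 − d² + 2cos(α−β) + 2d(sin α − sin β))/8 = -1.916126, |c| > 1 → infeasible
LRL: c = (6 − d² + 2cos(α−β) − 2d(sin α − sin β))/8 = -3.789994, |c| > 1 → infeasible
Shortest: RSR with L = 73.701586 m ≈ 73.7016 m

73.7016 m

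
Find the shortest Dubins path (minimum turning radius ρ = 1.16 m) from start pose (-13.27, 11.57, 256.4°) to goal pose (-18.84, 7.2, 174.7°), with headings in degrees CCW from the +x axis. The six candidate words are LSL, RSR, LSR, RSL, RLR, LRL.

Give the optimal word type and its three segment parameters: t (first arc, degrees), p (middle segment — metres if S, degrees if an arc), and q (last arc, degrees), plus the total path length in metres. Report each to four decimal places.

Let ψ = atan2(Δy, Δx) = atan2(-4.37, -5.57) = -141.8837° be the start→goal bearing.
Normalize: d = |goal − start| / ρ = 7.079675/1.16 = 6.103168, α = (θ_start − ψ) mod 360° = 38.2837° = 0.668176 rad, β = (θ_goal − ψ) mod 360° = 316.5837° = 5.525428 rad.
Common terms: sin α = 0.619556, cos α = 0.784953, sin β = -0.687294, cos β = 0.726379, cos(α−β) = 0.144356, d² = 37.248662. Work in radians in the unit-radius frame; every candidate has L = ρ·(t + p + q).
LSL: p² = 2 + d² − 2cos(α−β) + 2d(sin α − sin β) = 54.911800; p = √p² = 7.410250; φ = atan2(cos β − cos α, d + sin α − sin β) = -0.007905 rad; t = (φ − α) mod 2π = 5.607104 rad, q = (β − φ) mod 2π = 5.533332 rad → L = 1.16·(5.607104 + 7.410250 + 5.533332) = 1.16·18.550686 = 21.518796 m
RSR: p² = 2 + d² − 2cos(α−β) + 2d(sin β − sin α) = 23.008100; p = √p² = 4.796676; φ = atan2(cos α − cos β, d − sin α + sin β) = 0.012212 rad; t = (α − φ) mod 2π = 0.655965 rad, q = (φ − β) mod 2π = 0.769969 rad → L = 1.16·(0.655965 + 4.796676 + 0.769969) = 1.16·6.222610 = 7.218228 m
LSR: p² = d² − 2 + 2cos(α−β) + 2d(sin α + sin β) = 34.710531; p = √p² = 5.891564; φ = atan2(−cos α − cos β, d + sin α + sin β) − atan2(−2, p) = 0.081897 rad; t = (φ − α) mod 2π = 5.696906 rad, q = (φ − β) mod 2π = 0.839655 rad → L = 1.16·(5.696906 + 5.891564 + 0.839655) = 1.16·12.428126 = 14.416626 m
RSL: p² = d² − 2 + 2cos(α−β) − 2d(sin α + sin β) = 36.364218; p = √p² = 6.030275; φ = atan2(cos α + cos β, d − sin α − sin β) − atan2(2, p) = -0.080059 rad; t = (α − φ) mod 2π = 0.748235 rad, q = (β − φ) mod 2π = 5.605487 rad → L = 1.16·(0.748235 + 6.030275 + 5.605487) = 1.16·12.383997 = 14.365437 m
RLR: c = (6 − d² + 2cos(α−β) + 2d(sin α − sin β))/8 = -1.876013, |c| > 1 → infeasible
LRL: c = (6 − d² + 2cos(α−β) − 2d(sin α − sin β))/8 = -5.863975, |c| > 1 → infeasible
Shortest: RSR with L = 7.218228 m ≈ 7.2182 m
Convert RSR to answer units (arcs ×180/π): t = 0.655965·180/π = 37.5840°, p = ρ·p = 1.16·4.796676 = 5.5641 m, q = 0.769969·180/π = 44.1160°, L = 7.2182 m.

RSR: t = 37.5840°, p = 5.5641 m, q = 44.1160°, L = 7.2182 m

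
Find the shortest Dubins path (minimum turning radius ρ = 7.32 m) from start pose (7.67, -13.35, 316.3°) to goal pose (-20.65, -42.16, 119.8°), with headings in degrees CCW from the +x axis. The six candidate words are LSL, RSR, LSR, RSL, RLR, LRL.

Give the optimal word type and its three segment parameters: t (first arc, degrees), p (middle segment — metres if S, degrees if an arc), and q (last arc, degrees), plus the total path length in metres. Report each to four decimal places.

RSR: t = 86.6857°, p = 26.0996 m, q = 109.8143°, L = 51.2040 m

Let ψ = atan2(Δy, Δx) = atan2(-28.81, -28.32) = -134.5086° be the start→goal bearing.
Normalize: d = |goal − start| / ρ = 40.398496/7.32 = 5.518920, α = (θ_start − ψ) mod 360° = 90.8086° = 1.584909 rad, β = (θ_goal − ψ) mod 360° = 254.3086° = 4.438522 rad.
Common terms: sin α = 0.999900, cos α = -0.014112, sin β = -0.962732, cos β = -0.270456, cos(α−β) = -0.958820, d² = 30.458481. Work in radians in the unit-radius frame; every candidate has L = ρ·(t + p + q).
LSL: p² = 2 + d² − 2cos(α−β) + 2d(sin α − sin β) = 56.039347; p = √p² = 7.485943; φ = atan2(cos β − cos α, d + sin α − sin β) = -0.034250 rad; t = (φ − α) mod 2π = 4.664026 rad, q = (β − φ) mod 2π = 4.472772 rad → L = 7.32·(4.664026 + 7.485943 + 4.472772) = 7.32·16.622742 = 121.678471 m
RSR: p² = 2 + d² − 2cos(α−β) + 2d(sin β − sin α) = 12.712893; p = √p² = 3.565514; φ = atan2(cos α − cos β, d − sin α + sin β) = 0.071957 rad; t = (α − φ) mod 2π = 1.512951 rad, q = (φ − β) mod 2π = 1.916621 rad → L = 7.32·(1.512951 + 3.565514 + 1.916621) = 7.32·6.995086 = 51.204033 m
LSR: p² = d² − 2 + 2cos(α−β) + 2d(sin α + sin β) = 26.951097; p = √p² = 5.191445; φ = atan2(−cos α − cos β, d + sin α + sin β) − atan2(−2, p) = 0.418899 rad; t = (φ − α) mod 2π = 5.117175 rad, q = (φ − β) mod 2π = 2.263562 rad → L = 7.32·(5.117175 + 5.191445 + 2.263562) = 7.32·12.572181 = 92.028366 m
RSL: p² = d² − 2 + 2cos(α−β) − 2d(sin α + sin β) = 26.130586; p = √p² = 5.111808; φ = atan2(cos α + cos β, d − sin α − sin β) − atan2(2, p) = -0.424807 rad; t = (α − φ) mod 2π = 2.009716 rad, q = (β − φ) mod 2π = 4.863329 rad → L = 7.32·(2.009716 + 5.111808 + 4.863329) = 7.32·11.984853 = 87.729125 m
RLR: c = (6 − d² + 2cos(α−β) + 2d(sin α − sin β))/8 = -0.589112; p = 2π − arccos c = 4.082430 rad; φ = atan2(cos α − cos β, d − sin α + sin β) = 0.071957 rad; t = (α − φ + p/2) mod 2π = 3.554166 rad, q = (α − β − t + p) mod 2π = 3.957836 rad → L = 7.32·(3.554166 + 4.082430 + 3.957836) = 7.32·11.594432 = 84.871241 m
LRL: c = (6 − d² + 2cos(α−β) − 2d(sin α − sin β))/8 = -6.004918, |c| > 1 → infeasible
Shortest: RSR with L = 51.204033 m ≈ 51.2040 m
Convert RSR to answer units (arcs ×180/π): t = 1.512951·180/π = 86.6857°, p = ρ·p = 7.32·3.565514 = 26.0996 m, q = 1.916621·180/π = 109.8143°, L = 51.2040 m.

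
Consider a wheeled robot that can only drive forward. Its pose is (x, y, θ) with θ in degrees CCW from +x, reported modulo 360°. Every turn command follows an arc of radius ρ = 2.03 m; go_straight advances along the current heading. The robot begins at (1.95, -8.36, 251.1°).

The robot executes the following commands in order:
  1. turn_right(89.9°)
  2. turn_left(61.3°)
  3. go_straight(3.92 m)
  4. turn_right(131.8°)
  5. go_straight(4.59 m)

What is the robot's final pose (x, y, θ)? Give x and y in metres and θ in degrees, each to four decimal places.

(-8.9979, -6.6360, 90.7000°)

set_pose: (x, y, θ) = (1.9500, -8.3600, 251.1000°), ρ = 2.03
turn_right(89.9°): centre at ρ to the right, rotate −89.9° → (-0.6248, -9.6241, 161.2000°)
turn_left(61.3°): centre at ρ to the left, rotate +61.3° → (-2.6504, -10.0492, 222.5000°)
go_straight(3.92): x += 3.92·cos θ, y += 3.92·sin θ → (-5.5405, -12.6975, 222.5000°)
turn_right(131.8°): centre at ρ to the right, rotate −131.8° → (-8.9418, -11.2256, 90.7000°)
go_straight(4.59): x += 4.59·cos θ, y += 4.59·sin θ → (-8.9979, -6.6360, 90.7000°)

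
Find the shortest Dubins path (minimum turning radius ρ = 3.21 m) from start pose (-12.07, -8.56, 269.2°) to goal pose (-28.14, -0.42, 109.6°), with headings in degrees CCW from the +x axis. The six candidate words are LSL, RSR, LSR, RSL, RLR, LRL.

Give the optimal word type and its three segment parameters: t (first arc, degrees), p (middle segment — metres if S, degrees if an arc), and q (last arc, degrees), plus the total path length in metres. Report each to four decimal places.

RSR: t = 132.1984°, p = 13.4491 m, q = 27.4016°, L = 22.3907 m

Let ψ = atan2(Δy, Δx) = atan2(8.14, -16.07) = 153.1362° be the start→goal bearing.
Normalize: d = |goal − start| / ρ = 18.014008/3.21 = 5.611841, α = (θ_start − ψ) mod 360° = 116.0638° = 2.025695 rad, β = (θ_goal − ψ) mod 360° = 316.4638° = 5.523335 rad.
Common terms: sin α = 0.898306, cos α = -0.439371, sin β = -0.688813, cos β = 0.724939, cos(α−β) = -0.937282, d² = 31.492755. Work in radians in the unit-radius frame; every candidate has L = ρ·(t + p + q).
LSL: p² = 2 + d² − 2cos(α−β) + 2d(sin α − sin β) = 53.180636; p = √p² = 7.292505; φ = atan2(cos β − cos α, d + sin α − sin β) = 0.160345 rad; t = (φ − α) mod 2π = 4.417835 rad, q = (β − φ) mod 2π = 5.362990 rad → L = 3.21·(4.417835 + 7.292505 + 5.362990) = 3.21·17.073331 = 54.805391 m
RSR: p² = 2 + d² − 2cos(α−β) + 2d(sin β − sin α) = 17.554003; p = √p² = 4.189750; φ = atan2(cos α − cos β, d − sin α + sin β) = -0.281602 rad; t = (α − φ) mod 2π = 2.307297 rad, q = (φ − β) mod 2π = 0.478249 rad → L = 3.21·(2.307297 + 4.189750 + 0.478249) = 3.21·6.975295 = 22.390698 m
LSR: p² = d² − 2 + 2cos(α−β) + 2d(sin α + sin β) = 29.969467; p = √p² = 5.474438; φ = atan2(−cos α − cos β, d + sin α + sin β) − atan2(−2, p) = 0.301254 rad; t = (φ − α) mod 2π = 4.558744 rad, q = (φ − β) mod 2π = 1.061104 rad → L = 3.21·(4.558744 + 5.474438 + 1.061104) = 3.21·11.094286 = 35.612659 m
RSL: p² = d² − 2 + 2cos(α−β) − 2d(sin α + sin β) = 25.266915; p = √p² = 5.026621; φ = atan2(cos α + cos β, d − sin α − sin β) − atan2(2, p) = -0.325868 rad; t = (α − φ) mod 2π = 2.351563 rad, q = (β − φ) mod 2π = 5.849203 rad → L = 3.21·(2.351563 + 5.026621 + 5.849203) = 3.21·13.227386 = 42.459910 m
RLR: c = (6 − d² + 2cos(α−β) + 2d(sin α − sin β))/8 = -1.194250, |c| > 1 → infeasible
LRL: c = (6 − d² + 2cos(α−β) − 2d(sin α − sin β))/8 = -5.647579, |c| > 1 → infeasible
Shortest: RSR with L = 22.390698 m ≈ 22.3907 m
Convert RSR to answer units (arcs ×180/π): t = 2.307297·180/π = 132.1984°, p = ρ·p = 3.21·4.189750 = 13.4491 m, q = 0.478249·180/π = 27.4016°, L = 22.3907 m.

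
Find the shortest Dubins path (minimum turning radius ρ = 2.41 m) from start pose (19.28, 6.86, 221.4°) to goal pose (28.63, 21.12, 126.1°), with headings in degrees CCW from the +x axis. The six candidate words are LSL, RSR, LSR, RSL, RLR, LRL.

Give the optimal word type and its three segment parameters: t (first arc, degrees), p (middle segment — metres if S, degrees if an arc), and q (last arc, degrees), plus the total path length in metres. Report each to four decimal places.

Let ψ = atan2(Δy, Δx) = atan2(14.26, 9.35) = 56.7479° be the start→goal bearing.
Normalize: d = |goal − start| / ρ = 17.051982/2.41 = 7.075511, α = (θ_start − ψ) mod 360° = 164.6521° = 2.873721 rad, β = (θ_goal − ψ) mod 360° = 69.3521° = 1.210422 rad.
Common terms: sin α = 0.264680, cos α = -0.964336, sin β = 0.935765, cos β = 0.352625, cos(α−β) = -0.092371, d² = 50.062860. Work in radians in the unit-radius frame; every candidate has L = ρ·(t + p + q).
LSL: p² = 2 + d² − 2cos(α−β) + 2d(sin α − sin β) = 42.751064; p = √p² = 6.538430; φ = atan2(cos β − cos α, d + sin α − sin β) = 0.202806 rad; t = (φ − α) mod 2π = 3.612271 rad, q = (β − φ) mod 2π = 1.007616 rad → L = 2.41·(3.612271 + 6.538430 + 1.007616) = 2.41·11.158316 = 26.891542 m
RSR: p² = 2 + d² − 2cos(α−β) + 2d(sin β − sin α) = 61.744139; p = √p² = 7.857744; φ = atan2(cos α − cos β, d − sin α + sin β) = -0.168395 rad; t = (α − φ) mod 2π = 3.042116 rad, q = (φ − β) mod 2π = 4.904368 rad → L = 2.41·(3.042116 + 7.857744 + 4.904368) = 2.41·15.804228 = 38.088189 m
LSR: p² = d² − 2 + 2cos(α−β) + 2d(sin α + sin β) = 64.865641; p = √p² = 8.053921; φ = atan2(−cos α − cos β, d + sin α + sin β) − atan2(−2, p) = 0.317183 rad; t = (φ − α) mod 2π = 3.726648 rad, q = (φ − β) mod 2π = 5.389946 rad → L = 2.41·(3.726648 + 8.053921 + 5.389946) = 2.41·17.170515 = 41.380941 m
RSL: p² = d² − 2 + 2cos(α−β) − 2d(sin α + sin β) = 30.890598; p = √p² = 5.557931; φ = atan2(cos α + cos β, d − sin α − sin β) − atan2(2, p) = -0.449165 rad; t = (α − φ) mod 2π = 3.322886 rad, q = (β − φ) mod 2π = 1.659587 rad → L = 2.41·(3.322886 + 5.557931 + 1.659587) = 2.41·10.540405 = 25.402375 m
RLR: c = (6 − d² + 2cos(α−β) + 2d(sin α − sin β))/8 = -6.718017, |c| > 1 → infeasible
LRL: c = (6 − d² + 2cos(α−β) − 2d(sin α − sin β))/8 = -4.343883, |c| > 1 → infeasible
Shortest: RSL with L = 25.402375 m ≈ 25.4024 m
Convert RSL to answer units (arcs ×180/π): t = 3.322886·180/π = 190.3873°, p = ρ·p = 2.41·5.557931 = 13.3946 m, q = 1.659587·180/π = 95.0873°, L = 25.4024 m.

RSL: t = 190.3873°, p = 13.3946 m, q = 95.0873°, L = 25.4024 m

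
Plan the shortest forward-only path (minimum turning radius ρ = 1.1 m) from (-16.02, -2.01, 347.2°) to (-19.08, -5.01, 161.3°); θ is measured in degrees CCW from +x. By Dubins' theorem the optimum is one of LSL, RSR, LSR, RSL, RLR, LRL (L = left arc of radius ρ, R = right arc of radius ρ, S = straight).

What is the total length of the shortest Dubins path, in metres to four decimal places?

6.1869 m

Let ψ = atan2(Δy, Δx) = atan2(-3.00, -3.06) = -135.5673° be the start→goal bearing.
Normalize: d = |goal − start| / ρ = 4.285277/1.1 = 3.895706, α = (θ_start − ψ) mod 360° = 122.7673° = 2.142693 rad, β = (θ_goal − ψ) mod 360° = 296.8673° = 5.181311 rad.
Common terms: sin α = 0.840876, cos α = -0.541228, sin β = -0.892056, cos β = 0.451925, cos(α−β) = -0.994703, d² = 15.176529. Work in radians in the unit-radius frame; every candidate has L = ρ·(t + p + q).
LSL: p² = 2 + d² − 2cos(α−β) + 2d(sin α − sin β) = 32.667922; p = √p² = 5.715586; φ = atan2(cos β − cos α, d + sin α − sin β) = 0.174649 rad; t = (φ − α) mod 2π = 4.315141 rad, q = (β − φ) mod 2π = 5.006662 rad → L = 1.1·(4.315141 + 5.715586 + 5.006662) = 1.1·15.037389 = 16.541128 m
RSR: p² = 2 + d² − 2cos(α−β) + 2d(sin β − sin α) = 5.663947; p = √p² = 2.379905; φ = atan2(cos α − cos β, d − sin α + sin β) = -0.430481 rad; t = (α − φ) mod 2π = 2.573174 rad, q = (φ − β) mod 2π = 0.671393 rad → L = 1.1·(2.573174 + 2.379905 + 0.671393) = 1.1·5.624472 = 6.186919 m
LSR: p² = d² − 2 + 2cos(α−β) + 2d(sin α + sin β) = 10.788359; p = √p² = 3.284564; φ = atan2(−cos α − cos β, d + sin α + sin β) − atan2(−2, p) = 0.570169 rad; t = (φ − α) mod 2π = 4.710661 rad, q = (φ − β) mod 2π = 1.672043 rad → L = 1.1·(4.710661 + 3.284564 + 1.672043) = 1.1·9.667268 = 10.633994 m
RSL: p² = d² − 2 + 2cos(α−β) − 2d(sin α + sin β) = 11.585887; p = √p² = 3.403805; φ = atan2(cos α + cos β, d − sin α − sin β) − atan2(2, p) = -0.553858 rad; t = (α − φ) mod 2π = 2.696551 rad, q = (β − φ) mod 2π = 5.735169 rad → L = 1.1·(2.696551 + 3.403805 + 5.735169) = 1.1·11.835524 = 13.019077 m
RLR: c = (6 − d² + 2cos(α−β) + 2d(sin α − sin β))/8 = 0.292007; p = 2π − arccos c = 5.008713 rad; φ = atan2(cos α − cos β, d − sin α + sin β) = -0.430481 rad; t = (α − φ + p/2) mod 2π = 5.077531 rad, q = (α − β − t + p) mod 2π = 3.175750 rad → L = 1.1·(5.077531 + 5.008713 + 3.175750) = 1.1·13.261993 = 14.588193 m
LRL: c = (6 − d² + 2cos(α−β) − 2d(sin α − sin β))/8 = -3.083490, |c| > 1 → infeasible
Shortest: RSR with L = 6.186919 m ≈ 6.1869 m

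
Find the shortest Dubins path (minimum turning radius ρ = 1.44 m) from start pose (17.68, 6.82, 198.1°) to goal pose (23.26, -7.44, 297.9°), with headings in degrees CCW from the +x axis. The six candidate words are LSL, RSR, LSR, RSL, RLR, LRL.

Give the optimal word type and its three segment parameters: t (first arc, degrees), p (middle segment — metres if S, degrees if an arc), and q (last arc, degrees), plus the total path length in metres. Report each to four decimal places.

Let ψ = atan2(Δy, Δx) = atan2(-14.26, 5.58) = -68.6294° be the start→goal bearing.
Normalize: d = |goal − start| / ρ = 15.312870/1.44 = 10.633938, α = (θ_start − ψ) mod 360° = 266.7294° = 4.655306 rad, β = (θ_goal − ψ) mod 360° = 6.5294° = 0.113959 rad.
Common terms: sin α = -0.998371, cos α = -0.057052, sin β = 0.113713, cos β = 0.993514, cos(α−β) = -0.170209, d² = 113.080633. Work in radians in the unit-radius frame; every candidate has L = ρ·(t + p + q).
LSL: p² = 2 + d² − 2cos(α−β) + 2d(sin α − sin β) = 91.769391; p = √p² = 9.579634; φ = atan2(cos β − cos α, d + sin α − sin β) = 0.109888 rad; t = (φ − α) mod 2π = 1.737767 rad, q = (β − φ) mod 2π = 0.004072 rad → L = 1.44·(1.737767 + 9.579634 + 0.004072) = 1.44·11.321473 = 16.302921 m
RSR: p² = 2 + d² − 2cos(α−β) + 2d(sin β − sin α) = 139.072712; p = √p² = 11.792909; φ = atan2(cos α − cos β, d − sin α + sin β) = -0.089203 rad; t = (α − φ) mod 2π = 4.744509 rad, q = (φ − β) mod 2π = 6.080023 rad → L = 1.44·(4.744509 + 11.792909 + 6.080023) = 1.44·22.617441 = 32.569116 m
LSR: p² = d² − 2 + 2cos(α−β) + 2d(sin α + sin β) = 91.925406; p = √p² = 9.587774; φ = atan2(−cos α − cos β, d + sin α + sin β) − atan2(−2, p) = 0.109889 rad; t = (φ − α) mod 2π = 1.737769 rad, q = (φ − β) mod 2π = 6.279116 rad → L = 1.44·(1.737769 + 9.587774 + 6.279116) = 1.44·17.604658 = 25.350708 m
RSL: p² = d² − 2 + 2cos(α−β) − 2d(sin α + sin β) = 129.555022; p = √p² = 11.382224; φ = atan2(cos α + cos β, d − sin α − sin β) − atan2(2, p) = -0.092815 rad; t = (α − φ) mod 2π = 4.748121 rad, q = (β − φ) mod 2π = 0.206775 rad → L = 1.44·(4.748121 + 11.382224 + 0.206775) = 1.44·16.337120 = 23.525453 m
RLR: c = (6 − d² + 2cos(α−β) + 2d(sin α − sin β))/8 = -16.384089, |c| > 1 → infeasible
LRL: c = (6 − d² + 2cos(α−β) − 2d(sin α − sin β))/8 = -10.471174, |c| > 1 → infeasible
Shortest: LSL with L = 16.302921 m ≈ 16.3029 m
Convert LSL to answer units (arcs ×180/π): t = 1.737767·180/π = 99.5667°, p = ρ·p = 1.44·9.579634 = 13.7947 m, q = 0.004072·180/π = 0.2333°, L = 16.3029 m.

LSL: t = 99.5667°, p = 13.7947 m, q = 0.2333°, L = 16.3029 m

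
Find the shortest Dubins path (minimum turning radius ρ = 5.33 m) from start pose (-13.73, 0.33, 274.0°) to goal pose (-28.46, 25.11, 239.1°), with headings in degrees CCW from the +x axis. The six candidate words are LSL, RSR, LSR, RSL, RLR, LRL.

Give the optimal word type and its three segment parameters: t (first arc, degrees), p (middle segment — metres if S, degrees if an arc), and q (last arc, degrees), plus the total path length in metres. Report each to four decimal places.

Let ψ = atan2(Δy, Δx) = atan2(24.78, -14.73) = 120.7286° be the start→goal bearing.
Normalize: d = |goal − start| / ρ = 28.827440/5.33 = 5.408525, α = (θ_start − ψ) mod 360° = 153.2714° = 2.675091 rad, β = (θ_goal − ψ) mod 360° = 118.3714° = 2.065971 rad.
Common terms: sin α = 0.449764, cos α = -0.893147, sin β = 0.879886, cos β = -0.475186, cos(α−β) = 0.820152, d² = 29.252146. Work in radians in the unit-radius frame; every candidate has L = ρ·(t + p + q).
LSL: p² = 2 + d² − 2cos(α−β) + 2d(sin α − sin β) = 24.959199; p = √p² = 4.995918; φ = atan2(cos β − cos α, d + sin α − sin β) = 0.083759 rad; t = (φ − α) mod 2π = 3.691853 rad, q = (β − φ) mod 2π = 1.982213 rad → L = 5.33·(3.691853 + 4.995918 + 1.982213) = 5.33·10.669984 = 56.871013 m
RSR: p² = 2 + d² − 2cos(α−β) + 2d(sin β − sin α) = 34.264486; p = √p² = 5.853587; φ = atan2(cos α − cos β, d − sin α + sin β) = -0.071463 rad; t = (α − φ) mod 2π = 2.746555 rad, q = (φ − β) mod 2π = 4.145751 rad → L = 5.33·(2.746555 + 5.853587 + 4.145751) = 5.33·12.745893 = 67.935608 m
LSR: p² = d² − 2 + 2cos(α−β) + 2d(sin α + sin β) = 43.275340; p = √p² = 6.578399; φ = atan2(−cos α − cos β, d + sin α + sin β) − atan2(−2, p) = 0.495493 rad; t = (φ − α) mod 2π = 4.103587 rad, q = (φ − β) mod 2π = 4.712707 rad → L = 5.33·(4.103587 + 6.578399 + 4.712707) = 5.33·15.394694 = 82.053717 m
RSL: p² = d² − 2 + 2cos(α−β) − 2d(sin α + sin β) = 14.509560; p = √p² = 3.809142; φ = atan2(cos α + cos β, d − sin α − sin β) − atan2(2, p) = -0.807159 rad; t = (α − φ) mod 2π = 3.482250 rad, q = (β − φ) mod 2π = 2.873130 rad → L = 5.33·(3.482250 + 3.809142 + 2.873130) = 5.33·10.164522 = 54.176903 m
RLR: c = (6 − d² + 2cos(α−β) + 2d(sin α − sin β))/8 = -3.283061, |c| > 1 → infeasible
LRL: c = (6 − d² + 2cos(α−β) − 2d(sin α − sin β))/8 = -2.119900, |c| > 1 → infeasible
Shortest: RSL with L = 54.176903 m ≈ 54.1769 m
Convert RSL to answer units (arcs ×180/π): t = 3.482250·180/π = 199.5182°, p = ρ·p = 5.33·3.809142 = 20.3027 m, q = 2.873130·180/π = 164.6182°, L = 54.1769 m.

RSL: t = 199.5182°, p = 20.3027 m, q = 164.6182°, L = 54.1769 m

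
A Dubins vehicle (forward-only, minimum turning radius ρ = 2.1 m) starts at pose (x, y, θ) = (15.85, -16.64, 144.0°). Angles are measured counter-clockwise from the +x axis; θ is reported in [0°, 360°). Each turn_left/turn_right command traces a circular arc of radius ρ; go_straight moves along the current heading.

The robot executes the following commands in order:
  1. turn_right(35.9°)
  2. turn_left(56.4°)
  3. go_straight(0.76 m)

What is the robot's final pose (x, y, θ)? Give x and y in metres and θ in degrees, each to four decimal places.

(12.9210, -14.0192, 164.5000°)

set_pose: (x, y, θ) = (15.8500, -16.6400, 144.0000°), ρ = 2.1
turn_right(35.9°): centre at ρ to the right, rotate −35.9° → (15.0883, -15.5935, 108.1000°)
turn_left(56.4°): centre at ρ to the left, rotate +56.4° → (13.6534, -14.2223, 164.5000°)
go_straight(0.76): x += 0.76·cos θ, y += 0.76·sin θ → (12.9210, -14.0192, 164.5000°)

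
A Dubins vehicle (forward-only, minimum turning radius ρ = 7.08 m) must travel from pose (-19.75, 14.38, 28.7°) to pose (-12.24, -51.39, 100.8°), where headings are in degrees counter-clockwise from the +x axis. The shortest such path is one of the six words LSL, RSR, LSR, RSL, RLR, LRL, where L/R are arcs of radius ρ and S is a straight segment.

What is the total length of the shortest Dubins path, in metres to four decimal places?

Let ψ = atan2(Δy, Δx) = atan2(-65.77, 7.51) = -83.4858° be the start→goal bearing.
Normalize: d = |goal − start| / ρ = 66.197379/7.08 = 9.349912, α = (θ_start − ψ) mod 360° = 112.1858° = 1.958012 rad, β = (θ_goal − ψ) mod 360° = 184.2858° = 3.216395 rad.
Common terms: sin α = 0.925964, cos α = -0.377612, sin β = -0.074732, cos β = -0.997204, cos(α−β) = 0.307357, d² = 87.420860. Work in radians in the unit-radius frame; every candidate has L = ρ·(t + p + q).
LSL: p² = 2 + d² − 2cos(α−β) + 2d(sin α − sin β) = 107.518992; p = √p² = 10.369137; φ = atan2(cos β − cos α, d + sin α − sin β) = -0.059789 rad; t = (φ − α) mod 2π = 4.265384 rad, q = (β − φ) mod 2π = 3.276184 rad → L = 7.08·(4.265384 + 10.369137 + 3.276184) = 7.08·17.910704 = 126.807786 m
RSR: p² = 2 + d² − 2cos(α−β) + 2d(sin β − sin α) = 70.093301; p = √p² = 8.372174; φ = atan2(cos α − cos β, d − sin α + sin β) = 0.074074 rad; t = (α − φ) mod 2π = 1.883939 rad, q = (φ − β) mod 2π = 3.140864 rad → L = 7.08·(1.883939 + 8.372174 + 3.140864) = 7.08·13.396977 = 94.850598 m
LSR: p² = d² − 2 + 2cos(α−β) + 2d(sin α + sin β) = 101.953452; p = √p² = 10.097200; φ = atan2(−cos α − cos β, d + sin α + sin β) − atan2(−2, p) = 0.329507 rad; t = (φ − α) mod 2π = 4.654680 rad, q = (φ − β) mod 2π = 3.396298 rad → L = 7.08·(4.654680 + 10.097200 + 3.396298) = 7.08·18.148178 = 128.489100 m
RSL: p² = d² − 2 + 2cos(α−β) − 2d(sin α + sin β) = 70.117695; p = √p² = 8.373631; φ = atan2(cos α + cos β, d − sin α − sin β) − atan2(2, p) = -0.394831 rad; t = (α − φ) mod 2π = 2.352844 rad, q = (β − φ) mod 2π = 3.611226 rad → L = 7.08·(2.352844 + 8.373631 + 3.611226) = 7.08·14.337701 = 101.510923 m
RLR: c = (6 − d² + 2cos(α−β) + 2d(sin α − sin β))/8 = -7.761663, |c| > 1 → infeasible
LRL: c = (6 − d² + 2cos(α−β) − 2d(sin α − sin β))/8 = -12.439874, |c| > 1 → infeasible
Shortest: RSR with L = 94.850598 m ≈ 94.8506 m

94.8506 m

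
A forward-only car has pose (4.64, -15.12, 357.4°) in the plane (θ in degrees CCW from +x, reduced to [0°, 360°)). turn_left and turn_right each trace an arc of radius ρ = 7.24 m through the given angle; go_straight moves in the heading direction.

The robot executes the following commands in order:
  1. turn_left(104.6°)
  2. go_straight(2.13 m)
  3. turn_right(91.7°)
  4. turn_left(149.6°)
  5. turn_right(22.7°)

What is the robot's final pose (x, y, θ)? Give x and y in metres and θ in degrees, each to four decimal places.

(16.1571, 19.7391, 137.2000°)

set_pose: (x, y, θ) = (4.6400, -15.1200, 357.4000°), ρ = 7.24
turn_left(104.6°): centre at ρ to the left, rotate +104.6° → (12.0502, -6.3822, 462.0000° ≡ 102.0000°)
go_straight(2.13): x += 2.13·cos θ, y += 2.13·sin θ → (11.6074, -4.2987, 102.0000°)
turn_right(91.7°): centre at ρ to the right, rotate −91.7° → (17.3946, 4.3299, 10.3000°)
turn_left(149.6°): centre at ρ to the left, rotate +149.6° → (18.5882, 18.2523, 159.9000°)
turn_right(22.7°): centre at ρ to the right, rotate −22.7° → (16.1571, 19.7391, 137.2000°)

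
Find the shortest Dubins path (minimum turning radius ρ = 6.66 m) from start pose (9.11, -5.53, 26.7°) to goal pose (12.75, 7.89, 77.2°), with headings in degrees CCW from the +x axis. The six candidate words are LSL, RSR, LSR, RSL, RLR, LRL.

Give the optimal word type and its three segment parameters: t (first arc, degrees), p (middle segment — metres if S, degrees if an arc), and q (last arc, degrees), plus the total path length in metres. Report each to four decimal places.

Let ψ = atan2(Δy, Δx) = atan2(13.42, 3.64) = 74.8244° be the start→goal bearing.
Normalize: d = |goal − start| / ρ = 13.904891/6.66 = 2.087822, α = (θ_start − ψ) mod 360° = 311.8756° = 5.443256 rad, β = (θ_goal − ψ) mod 360° = 2.3756° = 0.041462 rad.
Common terms: sin α = -0.744596, cos α = 0.667516, sin β = 0.041450, cos β = 0.999141, cos(α−β) = 0.636078, d² = 4.358999. Work in radians in the unit-radius frame; every candidate has L = ρ·(t + p + q).
LSL: p² = 2 + d² − 2cos(α−β) + 2d(sin α − sin β) = 1.804594; p = √p² = 1.343352; φ = atan2(cos β − cos α, d + sin α − sin β) = 0.249443 rad; t = (φ − α) mod 2π = 1.089372 rad, q = (β − φ) mod 2π = 6.075205 rad → L = 6.66·(1.089372 + 1.343352 + 6.075205) = 6.66·8.507928 = 56.662803 m
RSR: p² = 2 + d² − 2cos(α−β) + 2d(sin β − sin α) = 8.369090; p = √p² = 2.892938; φ = atan2(cos α − cos β, d − sin α + sin β) = -0.114885 rad; t = (α − φ) mod 2π = 5.558141 rad, q = (φ − β) mod 2π = 6.126838 rad → L = 6.66·(5.558141 + 2.892938 + 6.126838) = 6.66·14.577917 = 97.088929 m
LSR: p² = d² − 2 + 2cos(α−β) + 2d(sin α + sin β) = 0.695071; p = √p² = 0.833709; φ = atan2(−cos α − cos β, d + sin α + sin β) − atan2(−2, p) = 0.298297 rad; t = (φ − α) mod 2π = 1.138226 rad, q = (φ − β) mod 2π = 0.256834 rad → L = 6.66·(1.138226 + 0.833709 + 0.256834) = 6.66·2.228769 = 14.843602 m
RSL: p² = d² − 2 + 2cos(α−β) − 2d(sin α + sin β) = 6.567239; p = √p² = 2.562663; φ = atan2(cos α + cos β, d − sin α − sin β) − atan2(2, p) = -0.124369 rad; t = (α − φ) mod 2π = 5.567626 rad, q = (β − φ) mod 2π = 0.165832 rad → L = 6.66·(5.567626 + 2.562663 + 0.165832) = 6.66·8.296120 = 55.252159 m
RLR: c = (6 − d² + 2cos(α−β) + 2d(sin α − sin β))/8 = -0.046136; p = 2π − arccos c = 4.666236 rad; φ = atan2(cos α − cos β, d − sin α + sin β) = -0.114885 rad; t = (α − φ + p/2) mod 2π = 1.608074 rad, q = (α − β − t + p) mod 2π = 2.176771 rad → L = 6.66·(1.608074 + 4.666236 + 2.176771) = 6.66·8.451081 = 56.284202 m
LRL: c = (6 − d² + 2cos(α−β) − 2d(sin α − sin β))/8 = 0.774426; p = 2π − arccos c = 5.598196 rad; φ = atan2(cos β − cos α, d + sin α − sin β) = 0.249443 rad; t = (φ − α + p/2) mod 2π = 3.888469 rad, q = (β − α − t + p) mod 2π = 2.591118 rad → L = 6.66·(3.888469 + 5.598196 + 2.591118) = 6.66·12.077783 = 80.438035 m
Shortest: LSR with L = 14.843602 m ≈ 14.8436 m
Convert LSR to answer units (arcs ×180/π): t = 1.138226·180/π = 65.2155°, p = ρ·p = 6.66·0.833709 = 5.5525 m, q = 0.256834·180/π = 14.7155°, L = 14.8436 m.

LSR: t = 65.2155°, p = 5.5525 m, q = 14.7155°, L = 14.8436 m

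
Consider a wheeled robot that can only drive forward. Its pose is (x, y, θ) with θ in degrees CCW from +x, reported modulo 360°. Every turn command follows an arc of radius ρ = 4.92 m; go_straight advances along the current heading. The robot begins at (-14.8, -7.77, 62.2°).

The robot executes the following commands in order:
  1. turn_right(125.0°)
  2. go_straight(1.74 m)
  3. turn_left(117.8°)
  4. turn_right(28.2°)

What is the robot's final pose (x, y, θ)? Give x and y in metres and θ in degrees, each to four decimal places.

set_pose: (x, y, θ) = (-14.8000, -7.7700, 62.2000°), ρ = 4.92
turn_right(125.0°): centre at ρ to the right, rotate −125.0° → (-6.0719, -7.8157, -62.8000° ≡ 297.2000°)
go_straight(1.74): x += 1.74·cos θ, y += 1.74·sin θ → (-5.2766, -9.3633, 297.2000°)
turn_left(117.8°): centre at ρ to the left, rotate +117.8° → (3.1296, -9.9364, 415.0000° ≡ 55.0000°)
turn_right(28.2°): centre at ρ to the right, rotate −28.2° → (4.9415, -8.3668, 26.8000°)

(4.9415, -8.3668, 26.8000°)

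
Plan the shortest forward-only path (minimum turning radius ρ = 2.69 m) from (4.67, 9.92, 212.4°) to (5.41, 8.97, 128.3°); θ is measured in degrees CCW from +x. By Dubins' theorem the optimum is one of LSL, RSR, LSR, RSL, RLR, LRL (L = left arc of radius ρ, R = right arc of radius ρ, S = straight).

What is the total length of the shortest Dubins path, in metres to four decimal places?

16.1357 m

Let ψ = atan2(Δy, Δx) = atan2(-0.95, 0.74) = -52.0833° be the start→goal bearing.
Normalize: d = |goal − start| / ρ = 1.204201/2.69 = 0.447658, α = (θ_start − ψ) mod 360° = 264.4833° = 4.616104 rad, β = (θ_goal − ψ) mod 360° = 180.3833° = 3.148282 rad.
Common terms: sin α = -0.995368, cos α = -0.096136, sin β = -0.006690, cos β = -0.999978, cos(α−β) = 0.102793, d² = 0.200398. Work in radians in the unit-radius frame; every candidate has L = ρ·(t + p + q).
LSL: p² = 2 + d² − 2cos(α−β) + 2d(sin α − sin β) = 1.109632; p = √p² = 1.053391; φ = atan2(cos β − cos α, d + sin α − sin β) = -2.110170 rad; t = (φ − α) mod 2π = 5.840096 rad, q = (β − φ) mod 2π = 5.258452 rad → L = 2.69·(5.840096 + 1.053391 + 5.258452) = 2.69·12.151940 = 32.688718 m
RSR: p² = 2 + d² − 2cos(α−β) + 2d(sin β − sin α) = 2.879993; p = √p² = 1.697054; φ = atan2(cos α − cos β, d − sin α + sin β) = 0.561663 rad; t = (α − φ) mod 2π = 4.054441 rad, q = (φ − β) mod 2π = 3.696566 rad → L = 2.69·(4.054441 + 1.697054 + 3.696566) = 2.69·9.448062 = 25.415286 m
LSR: p² = d² − 2 + 2cos(α−β) + 2d(sin α + sin β) = -2.491176 < 0 → infeasible
RSL: p² = d² − 2 + 2cos(α−β) − 2d(sin α + sin β) = -0.696858 < 0 → infeasible
RLR: c = (6 − d² + 2cos(α−β) + 2d(sin α − sin β))/8 = 0.640001; p = 2π − arccos c = 5.406888 rad; φ = atan2(cos α − cos β, d − sin α + sin β) = 0.561663 rad; t = (α − φ + p/2) mod 2π = 0.474700 rad, q = (α − β − t + p) mod 2π = 0.116825 rad → L = 2.69·(0.474700 + 5.406888 + 0.116825) = 2.69·5.998413 = 16.135732 m
LRL: c = (6 − d² + 2cos(α−β) − 2d(sin α − sin β))/8 = 0.861296; p = 2π − arccos c = 5.750204 rad; φ = atan2(cos β − cos α, d + sin α − sin β) = -2.110170 rad; t = (φ − α + p/2) mod 2π = 2.432013 rad, q = (β − α − t + p) mod 2π = 1.850369 rad → L = 2.69·(2.432013 + 5.750204 + 1.850369) = 2.69·10.032586 = 26.987655 m
Shortest: RLR with L = 16.135732 m ≈ 16.1357 m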